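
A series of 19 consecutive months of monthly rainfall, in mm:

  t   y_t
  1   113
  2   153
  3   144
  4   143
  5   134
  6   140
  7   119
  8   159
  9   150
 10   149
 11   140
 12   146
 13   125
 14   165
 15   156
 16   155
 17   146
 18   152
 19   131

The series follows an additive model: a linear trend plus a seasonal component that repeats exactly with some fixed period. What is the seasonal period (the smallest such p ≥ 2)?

6

First differences y_{t+1} − y_t: 40, -9, -1, -9, 6, -21, 40, -9, -1, -9, 6, -21, 40, -9, …
The difference pattern repeats every 6 terms and not for any smaller step, so p = 6.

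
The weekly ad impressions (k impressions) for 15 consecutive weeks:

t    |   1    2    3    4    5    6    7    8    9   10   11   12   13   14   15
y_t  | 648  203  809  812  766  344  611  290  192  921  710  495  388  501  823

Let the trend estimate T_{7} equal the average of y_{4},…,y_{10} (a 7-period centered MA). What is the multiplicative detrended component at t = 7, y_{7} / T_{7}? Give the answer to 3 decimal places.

1.087

Trend T_7 = (812 + 766 + 344 + 611 + 290 + 192 + 921) / 7 = 3936/7 = 562.28571
Ratio to trend: 611 / 562.28571 = 1.087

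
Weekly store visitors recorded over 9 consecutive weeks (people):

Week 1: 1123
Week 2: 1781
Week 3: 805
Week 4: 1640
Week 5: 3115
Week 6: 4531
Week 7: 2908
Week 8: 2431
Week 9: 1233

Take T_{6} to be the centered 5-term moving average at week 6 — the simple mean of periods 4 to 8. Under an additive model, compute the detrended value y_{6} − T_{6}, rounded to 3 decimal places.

1606.000

Trend T_6 = (1640 + 3115 + 4531 + 2908 + 2431) / 5 = 14625/5 = 2925.00000
Detrended value: 4531 − 2925.00000 = 1606.000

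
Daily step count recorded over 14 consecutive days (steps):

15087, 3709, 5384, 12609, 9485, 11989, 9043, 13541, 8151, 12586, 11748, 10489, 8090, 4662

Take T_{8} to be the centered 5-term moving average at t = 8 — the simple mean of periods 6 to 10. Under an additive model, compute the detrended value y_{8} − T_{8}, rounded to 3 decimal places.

Trend T_8 = (11989 + 9043 + 13541 + 8151 + 12586) / 5 = 55310/5 = 11062.00000
Detrended value: 13541 − 11062.00000 = 2479.000

2479.000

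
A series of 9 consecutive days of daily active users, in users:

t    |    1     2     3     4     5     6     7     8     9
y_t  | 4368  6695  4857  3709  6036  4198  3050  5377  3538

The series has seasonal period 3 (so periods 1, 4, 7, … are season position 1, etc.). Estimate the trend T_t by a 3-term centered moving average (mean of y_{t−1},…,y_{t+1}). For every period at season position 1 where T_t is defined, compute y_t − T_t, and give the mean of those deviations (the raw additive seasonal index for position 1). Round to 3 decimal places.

Season position 1 occurs at t = 4, 7 (where T_t is defined).
t=4: T_4 = 4867.33333; y_4 − T_4 = 3709 − 4867.33333 = -1158.33333
t=7: T_7 = 4208.33333; y_7 − T_7 = 3050 − 4208.33333 = -1158.33333
Mean deviation: (-1158.33333 + -1158.33333) / 2 = -1158.333

-1158.333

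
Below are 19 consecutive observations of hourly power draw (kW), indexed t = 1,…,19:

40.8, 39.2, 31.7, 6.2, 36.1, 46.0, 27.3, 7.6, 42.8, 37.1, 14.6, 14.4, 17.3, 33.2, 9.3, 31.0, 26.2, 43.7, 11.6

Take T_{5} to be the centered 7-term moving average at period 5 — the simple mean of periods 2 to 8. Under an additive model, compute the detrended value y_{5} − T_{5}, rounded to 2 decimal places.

8.37

Trend T_5 = (39.2 + 31.7 + 6.2 + 36.1 + 46.0 + 27.3 + 7.6) / 7 = 194.1/7 = 27.7286
Detrended value: 36.1 − 27.7286 = 8.37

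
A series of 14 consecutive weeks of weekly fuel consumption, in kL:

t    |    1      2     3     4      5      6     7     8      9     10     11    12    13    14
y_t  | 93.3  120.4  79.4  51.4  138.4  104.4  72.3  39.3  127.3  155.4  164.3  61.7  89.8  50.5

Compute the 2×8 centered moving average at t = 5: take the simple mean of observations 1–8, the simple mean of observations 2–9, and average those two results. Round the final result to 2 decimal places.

Sum over 1–8: 93.3 + 120.4 + 79.4 + 51.4 + 138.4 + 104.4 + 72.3 + 39.3 = 698.9
Sum over 2–9: 120.4 + 79.4 + 51.4 + 138.4 + 104.4 + 72.3 + 39.3 + 127.3 = 732.9
CMA at t=5 = (698.9 + 732.9) / (2·8) = 1431.8 / 16 = 89.49

89.49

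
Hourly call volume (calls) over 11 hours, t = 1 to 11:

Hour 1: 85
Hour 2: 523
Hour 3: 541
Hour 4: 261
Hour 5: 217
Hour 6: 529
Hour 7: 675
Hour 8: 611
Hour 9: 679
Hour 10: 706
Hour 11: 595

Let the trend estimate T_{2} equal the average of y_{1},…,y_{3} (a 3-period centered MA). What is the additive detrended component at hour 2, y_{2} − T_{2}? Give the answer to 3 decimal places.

Trend T_2 = (85 + 523 + 541) / 3 = 1149/3 = 383.00000
Detrended value: 523 − 383.00000 = 140.000

140.000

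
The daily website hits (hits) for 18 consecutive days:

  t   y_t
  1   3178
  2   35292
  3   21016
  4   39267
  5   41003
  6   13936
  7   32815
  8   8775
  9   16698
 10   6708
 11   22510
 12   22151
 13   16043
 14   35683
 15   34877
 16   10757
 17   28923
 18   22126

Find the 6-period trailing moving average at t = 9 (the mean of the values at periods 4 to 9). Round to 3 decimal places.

25415.667

Sum of periods 4–9: 39267 + 41003 + 13936 + 32815 + 8775 + 16698 = 152494
Divide by 6: 152494 / 6 = 25415.667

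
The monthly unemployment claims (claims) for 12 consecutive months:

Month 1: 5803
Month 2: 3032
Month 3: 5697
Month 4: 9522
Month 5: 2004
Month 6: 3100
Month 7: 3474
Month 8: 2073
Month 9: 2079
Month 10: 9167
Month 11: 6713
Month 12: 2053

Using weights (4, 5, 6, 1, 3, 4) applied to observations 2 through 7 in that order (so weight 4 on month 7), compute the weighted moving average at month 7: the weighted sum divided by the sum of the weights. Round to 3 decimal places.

5345.435

Weighted sum: 4·3032 + 5·5697 + 6·9522 + 1·2004 + 3·3100 + 4·3474 = 12128 + 28485 + 57132 + 2004 + 9300 + 13896 = 122945
Weight total: 4 + 5 + 6 + 1 + 3 + 4 = 23
WMA = 122945 / 23 = 5345.435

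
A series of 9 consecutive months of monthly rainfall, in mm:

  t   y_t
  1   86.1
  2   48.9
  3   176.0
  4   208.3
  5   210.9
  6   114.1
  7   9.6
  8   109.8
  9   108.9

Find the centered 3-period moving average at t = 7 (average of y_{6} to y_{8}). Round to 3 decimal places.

Sum of periods 6–8: 114.1 + 9.6 + 109.8 = 233.5
Divide by 3: 233.5 / 3 = 77.833

77.833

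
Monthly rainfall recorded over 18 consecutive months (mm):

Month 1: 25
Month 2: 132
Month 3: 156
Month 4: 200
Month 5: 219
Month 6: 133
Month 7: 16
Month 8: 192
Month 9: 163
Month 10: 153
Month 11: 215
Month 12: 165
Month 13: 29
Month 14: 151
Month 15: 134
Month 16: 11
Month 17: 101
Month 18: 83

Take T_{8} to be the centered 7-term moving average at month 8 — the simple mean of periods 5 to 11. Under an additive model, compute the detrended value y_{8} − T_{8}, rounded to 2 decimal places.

Trend T_8 = (219 + 133 + 16 + 192 + 163 + 153 + 215) / 7 = 1091/7 = 155.8571
Detrended value: 192 − 155.8571 = 36.14

36.14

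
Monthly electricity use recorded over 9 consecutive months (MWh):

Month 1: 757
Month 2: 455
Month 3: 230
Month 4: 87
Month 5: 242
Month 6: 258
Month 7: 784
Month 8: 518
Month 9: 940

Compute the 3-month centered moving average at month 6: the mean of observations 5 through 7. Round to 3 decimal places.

428.000

Sum of periods 5–7: 242 + 258 + 784 = 1284
Divide by 3: 1284 / 3 = 428.000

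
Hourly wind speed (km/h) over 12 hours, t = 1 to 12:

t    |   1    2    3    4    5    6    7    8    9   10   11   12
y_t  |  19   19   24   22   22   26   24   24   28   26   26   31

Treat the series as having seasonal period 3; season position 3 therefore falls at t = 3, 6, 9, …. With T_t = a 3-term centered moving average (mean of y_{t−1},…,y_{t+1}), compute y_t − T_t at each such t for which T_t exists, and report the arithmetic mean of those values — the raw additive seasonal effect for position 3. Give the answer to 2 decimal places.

2.11

Season position 3 occurs at t = 3, 6, 9 (where T_t is defined).
t=3: T_3 = 21.6667; y_3 − T_3 = 24 − 21.6667 = 2.3333
t=6: T_6 = 24.0000; y_6 − T_6 = 26 − 24.0000 = 2.0000
t=9: T_9 = 26.0000; y_9 − T_9 = 28 − 26.0000 = 2.0000
Mean deviation: (2.3333 + 2.0000 + 2.0000) / 3 = 2.11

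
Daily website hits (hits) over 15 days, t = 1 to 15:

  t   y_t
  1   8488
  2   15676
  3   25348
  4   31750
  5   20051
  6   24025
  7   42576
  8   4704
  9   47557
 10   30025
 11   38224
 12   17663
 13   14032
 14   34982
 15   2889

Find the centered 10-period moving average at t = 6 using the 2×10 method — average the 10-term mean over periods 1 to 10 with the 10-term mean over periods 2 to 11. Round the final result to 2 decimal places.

Sum over 1–10: 8488 + 15676 + 25348 + 31750 + 20051 + 24025 + 42576 + 4704 + 47557 + 30025 = 250200
Sum over 2–11: 15676 + 25348 + 31750 + 20051 + 24025 + 42576 + 4704 + 47557 + 30025 + 38224 = 279936
CMA at t=6 = (250200 + 279936) / (2·10) = 530136 / 20 = 26506.80

26506.80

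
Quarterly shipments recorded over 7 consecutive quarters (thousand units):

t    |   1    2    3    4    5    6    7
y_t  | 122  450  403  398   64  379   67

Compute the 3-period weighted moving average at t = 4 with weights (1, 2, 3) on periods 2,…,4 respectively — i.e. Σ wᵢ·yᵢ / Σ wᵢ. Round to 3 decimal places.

408.333

Weighted sum: 1·450 + 2·403 + 3·398 = 450 + 806 + 1194 = 2450
Weight total: 1 + 2 + 3 = 6
WMA = 2450 / 6 = 408.333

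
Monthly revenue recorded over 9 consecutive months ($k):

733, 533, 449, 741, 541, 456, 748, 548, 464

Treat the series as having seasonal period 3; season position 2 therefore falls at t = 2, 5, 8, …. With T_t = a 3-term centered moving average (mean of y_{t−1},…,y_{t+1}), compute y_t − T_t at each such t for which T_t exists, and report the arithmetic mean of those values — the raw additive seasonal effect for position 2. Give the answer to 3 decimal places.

-38.556

Season position 2 occurs at t = 2, 5, 8 (where T_t is defined).
t=2: T_2 = 571.66667; y_2 − T_2 = 533 − 571.66667 = -38.66667
t=5: T_5 = 579.33333; y_5 − T_5 = 541 − 579.33333 = -38.33333
t=8: T_8 = 586.66667; y_8 − T_8 = 548 − 586.66667 = -38.66667
Mean deviation: (-38.66667 + -38.33333 + -38.66667) / 3 = -38.556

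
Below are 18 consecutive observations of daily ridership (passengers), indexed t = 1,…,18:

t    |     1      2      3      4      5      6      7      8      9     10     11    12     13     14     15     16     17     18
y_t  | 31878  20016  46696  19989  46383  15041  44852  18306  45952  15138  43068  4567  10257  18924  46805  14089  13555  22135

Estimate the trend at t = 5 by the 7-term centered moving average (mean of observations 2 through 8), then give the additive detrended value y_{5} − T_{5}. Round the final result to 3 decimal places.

Trend T_5 = (20016 + 46696 + 19989 + 46383 + 15041 + 44852 + 18306) / 7 = 211283/7 = 30183.28571
Detrended value: 46383 − 30183.28571 = 16199.714

16199.714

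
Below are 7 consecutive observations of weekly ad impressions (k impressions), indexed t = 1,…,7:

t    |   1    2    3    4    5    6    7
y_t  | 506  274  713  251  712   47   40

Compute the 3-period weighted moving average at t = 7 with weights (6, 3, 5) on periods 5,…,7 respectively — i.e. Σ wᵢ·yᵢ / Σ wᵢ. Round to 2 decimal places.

329.50

Weighted sum: 6·712 + 3·47 + 5·40 = 4272 + 141 + 200 = 4613
Weight total: 6 + 3 + 5 = 14
WMA = 4613 / 14 = 329.50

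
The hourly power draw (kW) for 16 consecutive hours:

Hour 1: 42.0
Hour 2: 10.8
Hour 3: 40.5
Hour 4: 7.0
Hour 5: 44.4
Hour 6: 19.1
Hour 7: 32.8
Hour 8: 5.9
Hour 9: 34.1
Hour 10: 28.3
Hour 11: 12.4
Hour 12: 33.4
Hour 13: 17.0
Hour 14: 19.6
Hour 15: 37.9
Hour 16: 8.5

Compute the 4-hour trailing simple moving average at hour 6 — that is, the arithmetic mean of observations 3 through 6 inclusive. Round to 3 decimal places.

27.750

Sum of periods 3–6: 40.5 + 7.0 + 44.4 + 19.1 = 111.0
Divide by 4: 111.0 / 4 = 27.750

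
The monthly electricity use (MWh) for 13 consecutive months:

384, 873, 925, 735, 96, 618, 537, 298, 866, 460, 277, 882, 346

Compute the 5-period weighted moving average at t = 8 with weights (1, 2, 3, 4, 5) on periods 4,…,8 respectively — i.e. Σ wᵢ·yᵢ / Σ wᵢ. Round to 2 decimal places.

Weighted sum: 1·735 + 2·96 + 3·618 + 4·537 + 5·298 = 735 + 192 + 1854 + 2148 + 1490 = 6419
Weight total: 1 + 2 + 3 + 4 + 5 = 15
WMA = 6419 / 15 = 427.93

427.93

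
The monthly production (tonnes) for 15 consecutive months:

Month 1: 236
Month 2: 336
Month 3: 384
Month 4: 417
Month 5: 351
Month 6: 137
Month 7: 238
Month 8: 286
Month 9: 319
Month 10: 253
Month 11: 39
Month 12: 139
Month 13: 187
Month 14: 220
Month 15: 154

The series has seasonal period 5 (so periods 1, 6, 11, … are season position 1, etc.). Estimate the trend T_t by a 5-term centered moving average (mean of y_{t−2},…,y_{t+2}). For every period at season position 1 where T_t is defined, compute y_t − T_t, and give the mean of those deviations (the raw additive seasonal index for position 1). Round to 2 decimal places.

-148.60

Season position 1 occurs at t = 6, 11 (where T_t is defined).
t=6: T_6 = 285.8000; y_6 − T_6 = 137 − 285.8000 = -148.8000
t=11: T_11 = 187.4000; y_11 − T_11 = 39 − 187.4000 = -148.4000
Mean deviation: (-148.8000 + -148.4000) / 2 = -148.60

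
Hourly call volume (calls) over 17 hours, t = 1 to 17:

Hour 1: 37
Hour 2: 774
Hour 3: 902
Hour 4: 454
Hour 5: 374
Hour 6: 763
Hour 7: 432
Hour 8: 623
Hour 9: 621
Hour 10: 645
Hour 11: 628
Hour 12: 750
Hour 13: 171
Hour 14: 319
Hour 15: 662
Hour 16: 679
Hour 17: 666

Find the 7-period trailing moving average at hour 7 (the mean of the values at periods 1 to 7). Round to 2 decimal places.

533.71

Sum of periods 1–7: 37 + 774 + 902 + 454 + 374 + 763 + 432 = 3736
Divide by 7: 3736 / 7 = 533.71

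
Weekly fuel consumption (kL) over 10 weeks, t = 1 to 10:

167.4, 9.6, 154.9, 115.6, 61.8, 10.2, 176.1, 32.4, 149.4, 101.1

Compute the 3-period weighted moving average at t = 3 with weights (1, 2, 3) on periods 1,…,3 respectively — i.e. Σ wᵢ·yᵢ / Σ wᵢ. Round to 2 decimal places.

Weighted sum: 1·167.4 + 2·9.6 + 3·154.9 = 167.4 + 19.2 + 464.7 = 651.3
Weight total: 1 + 2 + 3 = 6
WMA = 651.3 / 6 = 108.55

108.55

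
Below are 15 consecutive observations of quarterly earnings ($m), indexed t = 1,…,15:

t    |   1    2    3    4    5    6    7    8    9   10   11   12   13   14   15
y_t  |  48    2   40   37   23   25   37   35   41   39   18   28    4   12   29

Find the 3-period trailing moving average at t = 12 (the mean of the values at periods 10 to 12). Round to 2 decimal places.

28.33

Sum of periods 10–12: 39 + 18 + 28 = 85
Divide by 3: 85 / 3 = 28.33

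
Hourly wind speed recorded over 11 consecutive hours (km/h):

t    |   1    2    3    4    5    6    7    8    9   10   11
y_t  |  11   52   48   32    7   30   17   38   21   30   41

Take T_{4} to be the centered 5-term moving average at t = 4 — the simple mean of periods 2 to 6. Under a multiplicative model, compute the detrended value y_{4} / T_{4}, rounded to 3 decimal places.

Trend T_4 = (52 + 48 + 32 + 7 + 30) / 5 = 169/5 = 33.80000
Ratio to trend: 32 / 33.80000 = 0.947

0.947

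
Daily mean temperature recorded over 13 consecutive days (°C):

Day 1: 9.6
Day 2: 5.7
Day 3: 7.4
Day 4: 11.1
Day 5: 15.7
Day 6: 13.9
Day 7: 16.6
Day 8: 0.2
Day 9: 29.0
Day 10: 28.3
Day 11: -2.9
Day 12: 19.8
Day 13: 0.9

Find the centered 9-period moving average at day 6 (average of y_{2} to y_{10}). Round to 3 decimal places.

14.211

Sum of periods 2–10: 5.7 + 7.4 + 11.1 + 15.7 + 13.9 + 16.6 + 0.2 + 29.0 + 28.3 = 127.9
Divide by 9: 127.9 / 9 = 14.211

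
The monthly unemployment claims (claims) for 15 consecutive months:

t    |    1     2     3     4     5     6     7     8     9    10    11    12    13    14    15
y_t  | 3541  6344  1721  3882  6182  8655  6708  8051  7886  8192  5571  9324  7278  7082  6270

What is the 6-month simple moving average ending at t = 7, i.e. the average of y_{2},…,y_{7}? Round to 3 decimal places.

Sum of periods 2–7: 6344 + 1721 + 3882 + 6182 + 8655 + 6708 = 33492
Divide by 6: 33492 / 6 = 5582.000

5582.000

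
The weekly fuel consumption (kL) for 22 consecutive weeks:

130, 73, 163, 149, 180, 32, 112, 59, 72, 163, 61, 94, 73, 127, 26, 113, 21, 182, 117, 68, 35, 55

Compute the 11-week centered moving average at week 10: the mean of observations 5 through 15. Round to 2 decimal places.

90.82

Sum of periods 5–15: 180 + 32 + 112 + 59 + 72 + 163 + 61 + 94 + 73 + 127 + 26 = 999
Divide by 11: 999 / 11 = 90.82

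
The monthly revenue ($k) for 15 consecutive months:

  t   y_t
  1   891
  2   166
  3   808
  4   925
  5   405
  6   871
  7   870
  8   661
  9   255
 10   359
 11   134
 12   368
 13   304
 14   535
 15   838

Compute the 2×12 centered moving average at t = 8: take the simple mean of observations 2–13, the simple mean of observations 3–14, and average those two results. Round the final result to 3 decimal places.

Sum over 2–13: 166 + 808 + 925 + 405 + 871 + 870 + 661 + 255 + 359 + 134 + 368 + 304 = 6126
Sum over 3–14: 808 + 925 + 405 + 871 + 870 + 661 + 255 + 359 + 134 + 368 + 304 + 535 = 6495
CMA at t=8 = (6126 + 6495) / (2·12) = 12621 / 24 = 525.875

525.875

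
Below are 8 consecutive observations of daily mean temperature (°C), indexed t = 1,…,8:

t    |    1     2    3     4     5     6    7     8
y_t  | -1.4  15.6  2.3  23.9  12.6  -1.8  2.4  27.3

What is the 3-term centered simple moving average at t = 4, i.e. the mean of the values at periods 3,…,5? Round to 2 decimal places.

Sum of periods 3–5: 2.3 + 23.9 + 12.6 = 38.8
Divide by 3: 38.8 / 3 = 12.93

12.93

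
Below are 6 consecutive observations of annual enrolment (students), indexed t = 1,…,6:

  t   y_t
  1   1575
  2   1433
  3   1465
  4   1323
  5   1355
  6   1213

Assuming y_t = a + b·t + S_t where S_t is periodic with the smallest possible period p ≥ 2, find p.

2

First differences y_{t+1} − y_t: -142, 32, -142, 32, -142, …
The difference pattern repeats every 2 terms and not for any smaller step, so p = 2.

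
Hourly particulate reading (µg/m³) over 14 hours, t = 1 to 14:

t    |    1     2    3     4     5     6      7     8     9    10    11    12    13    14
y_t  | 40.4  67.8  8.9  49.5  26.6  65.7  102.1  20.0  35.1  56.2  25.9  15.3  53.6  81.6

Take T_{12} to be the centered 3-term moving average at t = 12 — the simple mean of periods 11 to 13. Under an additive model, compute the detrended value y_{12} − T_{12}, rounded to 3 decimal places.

-16.300

Trend T_12 = (25.9 + 15.3 + 53.6) / 3 = 94.8/3 = 31.60000
Detrended value: 15.3 − 31.60000 = -16.300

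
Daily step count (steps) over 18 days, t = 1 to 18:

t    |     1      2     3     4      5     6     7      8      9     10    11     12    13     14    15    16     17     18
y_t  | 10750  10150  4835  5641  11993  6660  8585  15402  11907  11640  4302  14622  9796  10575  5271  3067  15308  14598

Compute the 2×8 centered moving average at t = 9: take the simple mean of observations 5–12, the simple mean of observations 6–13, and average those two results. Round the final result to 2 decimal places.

10501.56

Sum over 5–12: 11993 + 6660 + 8585 + 15402 + 11907 + 11640 + 4302 + 14622 = 85111
Sum over 6–13: 6660 + 8585 + 15402 + 11907 + 11640 + 4302 + 14622 + 9796 = 82914
CMA at t=9 = (85111 + 82914) / (2·8) = 168025 / 16 = 10501.56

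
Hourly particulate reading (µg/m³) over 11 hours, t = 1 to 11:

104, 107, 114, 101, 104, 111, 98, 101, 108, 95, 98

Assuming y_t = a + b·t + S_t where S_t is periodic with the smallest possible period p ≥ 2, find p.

First differences y_{t+1} − y_t: 3, 7, -13, 3, 7, -13, 3, 7, …
The difference pattern repeats every 3 terms and not for any smaller step, so p = 3.

3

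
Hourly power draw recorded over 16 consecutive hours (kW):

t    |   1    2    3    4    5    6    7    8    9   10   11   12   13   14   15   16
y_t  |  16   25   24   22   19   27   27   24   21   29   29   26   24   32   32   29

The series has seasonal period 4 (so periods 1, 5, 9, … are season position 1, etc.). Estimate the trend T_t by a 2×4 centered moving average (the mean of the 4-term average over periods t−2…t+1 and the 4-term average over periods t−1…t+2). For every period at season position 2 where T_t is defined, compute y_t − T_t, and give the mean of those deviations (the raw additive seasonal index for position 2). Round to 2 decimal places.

3.04

Season position 2 occurs at t = 6, 10, 14 (where T_t is defined).
t=6: T_6 = 24.0000; y_6 − T_6 = 27 − 24.0000 = 3.0000
t=10: T_10 = 26.0000; y_10 − T_10 = 29 − 26.0000 = 3.0000
t=14: T_14 = 28.8750; y_14 − T_14 = 32 − 28.8750 = 3.1250
Mean deviation: (3.0000 + 3.0000 + 3.1250) / 3 = 3.04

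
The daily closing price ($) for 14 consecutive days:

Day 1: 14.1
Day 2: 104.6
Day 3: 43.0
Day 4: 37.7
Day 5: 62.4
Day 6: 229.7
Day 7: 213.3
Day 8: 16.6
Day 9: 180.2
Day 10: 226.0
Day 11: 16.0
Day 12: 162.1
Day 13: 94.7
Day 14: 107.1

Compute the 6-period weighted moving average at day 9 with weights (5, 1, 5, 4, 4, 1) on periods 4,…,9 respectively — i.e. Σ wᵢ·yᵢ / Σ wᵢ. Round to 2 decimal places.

Weighted sum: 5·37.7 + 1·62.4 + 5·229.7 + 4·213.3 + 4·16.6 + 1·180.2 = 188.5 + 62.4 + 1148.5 + 853.2 + 66.4 + 180.2 = 2499.2
Weight total: 5 + 1 + 5 + 4 + 4 + 1 = 20
WMA = 2499.2 / 20 = 124.96

124.96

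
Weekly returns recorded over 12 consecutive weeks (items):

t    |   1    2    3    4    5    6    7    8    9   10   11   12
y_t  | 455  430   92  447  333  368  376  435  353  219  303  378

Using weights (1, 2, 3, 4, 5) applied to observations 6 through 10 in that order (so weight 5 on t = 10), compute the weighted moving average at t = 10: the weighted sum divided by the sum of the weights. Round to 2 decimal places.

328.80

Weighted sum: 1·368 + 2·376 + 3·435 + 4·353 + 5·219 = 368 + 752 + 1305 + 1412 + 1095 = 4932
Weight total: 1 + 2 + 3 + 4 + 5 = 15
WMA = 4932 / 15 = 328.80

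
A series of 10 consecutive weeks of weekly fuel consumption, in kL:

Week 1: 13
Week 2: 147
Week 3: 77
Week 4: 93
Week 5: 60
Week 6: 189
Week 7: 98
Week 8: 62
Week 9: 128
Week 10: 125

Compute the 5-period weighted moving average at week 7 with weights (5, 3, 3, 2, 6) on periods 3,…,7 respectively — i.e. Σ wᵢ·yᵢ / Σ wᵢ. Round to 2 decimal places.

Weighted sum: 5·77 + 3·93 + 3·60 + 2·189 + 6·98 = 385 + 279 + 180 + 378 + 588 = 1810
Weight total: 5 + 3 + 3 + 2 + 6 = 19
WMA = 1810 / 19 = 95.26

95.26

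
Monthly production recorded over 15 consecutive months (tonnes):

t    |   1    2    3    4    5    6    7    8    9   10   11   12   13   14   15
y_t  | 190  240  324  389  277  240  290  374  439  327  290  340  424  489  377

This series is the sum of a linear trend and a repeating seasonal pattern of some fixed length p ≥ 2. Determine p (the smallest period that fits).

5

First differences y_{t+1} − y_t: 50, 84, 65, -112, -37, 50, 84, 65, -112, -37, 50, 84, …
The difference pattern repeats every 5 terms and not for any smaller step, so p = 5.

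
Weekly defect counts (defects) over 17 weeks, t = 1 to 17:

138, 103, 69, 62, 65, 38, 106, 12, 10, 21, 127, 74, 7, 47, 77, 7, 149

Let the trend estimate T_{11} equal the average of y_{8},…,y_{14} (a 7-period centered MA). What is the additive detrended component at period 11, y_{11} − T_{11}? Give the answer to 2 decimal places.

Trend T_11 = (12 + 10 + 21 + 127 + 74 + 7 + 47) / 7 = 298/7 = 42.5714
Detrended value: 127 − 42.5714 = 84.43

84.43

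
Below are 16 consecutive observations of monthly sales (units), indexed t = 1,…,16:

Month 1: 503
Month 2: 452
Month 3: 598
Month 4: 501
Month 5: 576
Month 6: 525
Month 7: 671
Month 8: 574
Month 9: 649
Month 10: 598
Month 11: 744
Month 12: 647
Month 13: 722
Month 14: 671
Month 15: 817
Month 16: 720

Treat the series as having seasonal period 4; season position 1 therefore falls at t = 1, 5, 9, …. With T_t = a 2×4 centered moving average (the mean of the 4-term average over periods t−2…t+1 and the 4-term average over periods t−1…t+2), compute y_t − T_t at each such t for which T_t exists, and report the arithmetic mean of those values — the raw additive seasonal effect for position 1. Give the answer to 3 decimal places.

16.875

Season position 1 occurs at t = 5, 9, 13 (where T_t is defined).
t=5: T_5 = 559.12500; y_5 − T_5 = 576 − 559.12500 = 16.87500
t=9: T_9 = 632.12500; y_9 − T_9 = 649 − 632.12500 = 16.87500
t=13: T_13 = 705.12500; y_13 − T_13 = 722 − 705.12500 = 16.87500
Mean deviation: (16.87500 + 16.87500 + 16.87500) / 3 = 16.875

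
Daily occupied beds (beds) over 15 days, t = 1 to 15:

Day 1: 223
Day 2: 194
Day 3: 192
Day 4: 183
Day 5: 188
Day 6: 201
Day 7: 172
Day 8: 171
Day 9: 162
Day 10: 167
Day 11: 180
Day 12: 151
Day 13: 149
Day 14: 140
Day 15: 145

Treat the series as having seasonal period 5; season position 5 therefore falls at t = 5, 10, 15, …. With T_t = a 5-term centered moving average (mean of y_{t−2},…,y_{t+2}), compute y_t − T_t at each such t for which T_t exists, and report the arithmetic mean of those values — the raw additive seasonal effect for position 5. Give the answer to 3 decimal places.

0.800

Season position 5 occurs at t = 5, 10 (where T_t is defined).
t=5: T_5 = 187.20000; y_5 − T_5 = 188 − 187.20000 = 0.80000
t=10: T_10 = 166.20000; y_10 − T_10 = 167 − 166.20000 = 0.80000
Mean deviation: (0.80000 + 0.80000) / 2 = 0.800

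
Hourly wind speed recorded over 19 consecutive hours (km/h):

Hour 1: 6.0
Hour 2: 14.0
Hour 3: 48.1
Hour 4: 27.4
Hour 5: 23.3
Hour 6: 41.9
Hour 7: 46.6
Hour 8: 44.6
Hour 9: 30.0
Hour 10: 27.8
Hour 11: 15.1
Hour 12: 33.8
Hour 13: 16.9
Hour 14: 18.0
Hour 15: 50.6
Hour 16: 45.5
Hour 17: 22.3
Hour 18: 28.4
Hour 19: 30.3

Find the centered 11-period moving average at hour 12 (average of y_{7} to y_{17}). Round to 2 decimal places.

31.93

Sum of periods 7–17: 46.6 + 44.6 + 30.0 + 27.8 + 15.1 + 33.8 + 16.9 + 18.0 + 50.6 + 45.5 + 22.3 = 351.2
Divide by 11: 351.2 / 11 = 31.93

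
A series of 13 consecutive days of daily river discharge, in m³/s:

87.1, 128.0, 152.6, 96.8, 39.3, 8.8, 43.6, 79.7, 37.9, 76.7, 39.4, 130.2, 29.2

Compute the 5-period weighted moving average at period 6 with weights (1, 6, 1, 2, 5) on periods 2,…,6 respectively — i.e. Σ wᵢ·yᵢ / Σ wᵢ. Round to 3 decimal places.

Weighted sum: 1·128.0 + 6·152.6 + 1·96.8 + 2·39.3 + 5·8.8 = 128.0 + 915.6 + 96.8 + 78.6 + 44.0 = 1263.0
Weight total: 1 + 6 + 1 + 2 + 5 = 15
WMA = 1263.0 / 15 = 84.200

84.200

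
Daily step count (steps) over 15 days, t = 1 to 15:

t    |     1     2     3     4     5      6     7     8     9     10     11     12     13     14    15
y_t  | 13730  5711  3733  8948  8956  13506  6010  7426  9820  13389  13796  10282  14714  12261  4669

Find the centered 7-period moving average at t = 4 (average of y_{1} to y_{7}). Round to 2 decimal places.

Sum of periods 1–7: 13730 + 5711 + 3733 + 8948 + 8956 + 13506 + 6010 = 60594
Divide by 7: 60594 / 7 = 8656.29

8656.29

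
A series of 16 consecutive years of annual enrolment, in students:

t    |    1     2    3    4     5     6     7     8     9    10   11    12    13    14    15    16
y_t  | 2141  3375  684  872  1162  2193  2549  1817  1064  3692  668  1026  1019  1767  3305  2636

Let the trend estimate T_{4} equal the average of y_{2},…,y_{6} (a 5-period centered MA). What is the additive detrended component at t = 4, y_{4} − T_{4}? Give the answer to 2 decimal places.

Trend T_4 = (3375 + 684 + 872 + 1162 + 2193) / 5 = 8286/5 = 1657.2000
Detrended value: 872 − 1657.2000 = -785.20

-785.20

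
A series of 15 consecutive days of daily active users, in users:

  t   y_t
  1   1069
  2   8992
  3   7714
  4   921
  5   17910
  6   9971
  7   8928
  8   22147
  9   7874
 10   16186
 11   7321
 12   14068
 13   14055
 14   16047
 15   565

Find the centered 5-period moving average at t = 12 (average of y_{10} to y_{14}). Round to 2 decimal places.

13535.40

Sum of periods 10–14: 16186 + 7321 + 14068 + 14055 + 16047 = 67677
Divide by 5: 67677 / 5 = 13535.40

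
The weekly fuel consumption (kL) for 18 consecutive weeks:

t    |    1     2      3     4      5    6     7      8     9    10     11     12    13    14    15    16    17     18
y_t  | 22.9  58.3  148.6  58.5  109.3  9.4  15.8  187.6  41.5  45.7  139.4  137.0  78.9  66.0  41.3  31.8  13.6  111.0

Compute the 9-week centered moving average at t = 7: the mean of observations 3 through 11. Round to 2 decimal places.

83.98

Sum of periods 3–11: 148.6 + 58.5 + 109.3 + 9.4 + 15.8 + 187.6 + 41.5 + 45.7 + 139.4 = 755.8
Divide by 9: 755.8 / 9 = 83.98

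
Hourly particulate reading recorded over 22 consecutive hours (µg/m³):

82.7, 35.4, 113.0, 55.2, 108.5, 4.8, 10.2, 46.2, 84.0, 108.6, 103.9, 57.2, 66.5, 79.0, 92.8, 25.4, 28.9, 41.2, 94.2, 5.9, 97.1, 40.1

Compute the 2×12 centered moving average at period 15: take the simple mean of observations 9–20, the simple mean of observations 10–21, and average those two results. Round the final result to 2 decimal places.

Sum over 9–20: 84.0 + 108.6 + 103.9 + 57.2 + 66.5 + 79.0 + 92.8 + 25.4 + 28.9 + 41.2 + 94.2 + 5.9 = 787.6
Sum over 10–21: 108.6 + 103.9 + 57.2 + 66.5 + 79.0 + 92.8 + 25.4 + 28.9 + 41.2 + 94.2 + 5.9 + 97.1 = 800.7
CMA at t=15 = (787.6 + 800.7) / (2·12) = 1588.3 / 24 = 66.18

66.18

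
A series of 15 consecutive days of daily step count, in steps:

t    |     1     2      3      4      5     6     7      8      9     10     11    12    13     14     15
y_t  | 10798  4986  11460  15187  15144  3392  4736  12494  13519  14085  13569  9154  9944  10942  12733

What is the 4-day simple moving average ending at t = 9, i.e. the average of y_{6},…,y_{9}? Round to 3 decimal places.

8535.250

Sum of periods 6–9: 3392 + 4736 + 12494 + 13519 = 34141
Divide by 4: 34141 / 4 = 8535.250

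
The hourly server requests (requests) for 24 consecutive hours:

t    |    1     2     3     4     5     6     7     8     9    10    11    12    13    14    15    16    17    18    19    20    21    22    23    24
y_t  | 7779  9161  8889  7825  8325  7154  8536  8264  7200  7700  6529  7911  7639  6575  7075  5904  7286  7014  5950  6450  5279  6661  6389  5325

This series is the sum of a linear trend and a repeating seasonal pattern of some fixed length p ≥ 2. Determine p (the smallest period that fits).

First differences y_{t+1} − y_t: 1382, -272, -1064, 500, -1171, 1382, -272, -1064, 500, -1171, 1382, -272, …
The difference pattern repeats every 5 terms and not for any smaller step, so p = 5.

5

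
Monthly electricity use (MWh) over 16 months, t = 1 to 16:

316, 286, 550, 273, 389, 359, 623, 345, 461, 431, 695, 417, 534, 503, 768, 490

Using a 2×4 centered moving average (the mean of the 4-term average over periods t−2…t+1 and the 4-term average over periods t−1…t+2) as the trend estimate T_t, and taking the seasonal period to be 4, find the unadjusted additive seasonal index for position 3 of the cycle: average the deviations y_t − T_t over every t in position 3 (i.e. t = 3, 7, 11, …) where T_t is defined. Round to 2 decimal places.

Season position 3 occurs at t = 3, 7, 11 (where T_t is defined).
t=3: T_3 = 365.3750; y_3 − T_3 = 550 − 365.3750 = 184.6250
t=7: T_7 = 438.0000; y_7 − T_7 = 623 − 438.0000 = 185.0000
t=11: T_11 = 510.1250; y_11 − T_11 = 695 − 510.1250 = 184.8750
Mean deviation: (184.6250 + 185.0000 + 184.8750) / 3 = 184.83

184.83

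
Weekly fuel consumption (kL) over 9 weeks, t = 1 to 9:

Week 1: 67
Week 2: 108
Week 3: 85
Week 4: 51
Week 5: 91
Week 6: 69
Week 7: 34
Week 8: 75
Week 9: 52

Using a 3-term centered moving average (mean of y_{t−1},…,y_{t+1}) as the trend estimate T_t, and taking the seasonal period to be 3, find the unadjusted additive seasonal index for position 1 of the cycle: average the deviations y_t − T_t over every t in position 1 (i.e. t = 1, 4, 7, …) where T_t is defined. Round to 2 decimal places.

-25.00

Season position 1 occurs at t = 4, 7 (where T_t is defined).
t=4: T_4 = 75.6667; y_4 − T_4 = 51 − 75.6667 = -24.6667
t=7: T_7 = 59.3333; y_7 − T_7 = 34 − 59.3333 = -25.3333
Mean deviation: (-24.6667 + -25.3333) / 2 = -25.00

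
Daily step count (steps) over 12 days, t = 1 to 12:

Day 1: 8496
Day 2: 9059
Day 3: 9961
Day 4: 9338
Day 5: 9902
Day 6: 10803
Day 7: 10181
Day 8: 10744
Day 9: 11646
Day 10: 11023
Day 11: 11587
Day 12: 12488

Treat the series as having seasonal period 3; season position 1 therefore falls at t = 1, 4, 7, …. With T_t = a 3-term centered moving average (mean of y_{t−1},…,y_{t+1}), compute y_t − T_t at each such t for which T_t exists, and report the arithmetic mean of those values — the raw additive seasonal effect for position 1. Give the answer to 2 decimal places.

Season position 1 occurs at t = 4, 7, 10 (where T_t is defined).
t=4: T_4 = 9733.6667; y_4 − T_4 = 9338 − 9733.6667 = -395.6667
t=7: T_7 = 10576.0000; y_7 − T_7 = 10181 − 10576.0000 = -395.0000
t=10: T_10 = 11418.6667; y_10 − T_10 = 11023 − 11418.6667 = -395.6667
Mean deviation: (-395.6667 + -395.0000 + -395.6667) / 3 = -395.44

-395.44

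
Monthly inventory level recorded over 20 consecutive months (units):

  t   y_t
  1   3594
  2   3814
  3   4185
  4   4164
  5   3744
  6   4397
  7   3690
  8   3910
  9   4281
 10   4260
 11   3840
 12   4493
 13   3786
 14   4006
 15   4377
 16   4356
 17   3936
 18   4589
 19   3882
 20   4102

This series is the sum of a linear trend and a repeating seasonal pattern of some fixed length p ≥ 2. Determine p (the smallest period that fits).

First differences y_{t+1} − y_t: 220, 371, -21, -420, 653, -707, 220, 371, -21, -420, 653, -707, 220, 371, …
The difference pattern repeats every 6 terms and not for any smaller step, so p = 6.

6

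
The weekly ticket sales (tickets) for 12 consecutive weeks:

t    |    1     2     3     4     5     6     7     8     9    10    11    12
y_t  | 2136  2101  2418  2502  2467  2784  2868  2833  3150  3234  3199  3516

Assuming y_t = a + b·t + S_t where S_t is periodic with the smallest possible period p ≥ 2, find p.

3

First differences y_{t+1} − y_t: -35, 317, 84, -35, 317, 84, -35, 317, …
The difference pattern repeats every 3 terms and not for any smaller step, so p = 3.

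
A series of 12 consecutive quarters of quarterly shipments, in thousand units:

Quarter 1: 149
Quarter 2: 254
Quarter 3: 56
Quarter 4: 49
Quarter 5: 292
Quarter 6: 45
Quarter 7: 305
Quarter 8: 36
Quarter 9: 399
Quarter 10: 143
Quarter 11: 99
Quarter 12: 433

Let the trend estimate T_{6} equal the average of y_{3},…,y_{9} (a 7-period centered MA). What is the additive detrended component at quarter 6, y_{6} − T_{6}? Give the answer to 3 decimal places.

Trend T_6 = (56 + 49 + 292 + 45 + 305 + 36 + 399) / 7 = 1182/7 = 168.85714
Detrended value: 45 − 168.85714 = -123.857

-123.857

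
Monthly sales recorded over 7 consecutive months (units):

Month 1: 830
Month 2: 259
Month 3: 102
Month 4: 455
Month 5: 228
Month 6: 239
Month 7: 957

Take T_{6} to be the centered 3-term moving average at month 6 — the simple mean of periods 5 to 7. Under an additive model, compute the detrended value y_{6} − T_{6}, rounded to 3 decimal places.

-235.667

Trend T_6 = (228 + 239 + 957) / 3 = 1424/3 = 474.66667
Detrended value: 239 − 474.66667 = -235.667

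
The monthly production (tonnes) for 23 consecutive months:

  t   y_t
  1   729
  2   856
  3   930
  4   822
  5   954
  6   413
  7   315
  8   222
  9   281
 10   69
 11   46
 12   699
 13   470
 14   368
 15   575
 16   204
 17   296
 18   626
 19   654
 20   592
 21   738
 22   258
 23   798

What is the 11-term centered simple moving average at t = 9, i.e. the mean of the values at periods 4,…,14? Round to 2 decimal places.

Sum of periods 4–14: 822 + 954 + 413 + 315 + 222 + 281 + 69 + 46 + 699 + 470 + 368 = 4659
Divide by 11: 4659 / 11 = 423.55

423.55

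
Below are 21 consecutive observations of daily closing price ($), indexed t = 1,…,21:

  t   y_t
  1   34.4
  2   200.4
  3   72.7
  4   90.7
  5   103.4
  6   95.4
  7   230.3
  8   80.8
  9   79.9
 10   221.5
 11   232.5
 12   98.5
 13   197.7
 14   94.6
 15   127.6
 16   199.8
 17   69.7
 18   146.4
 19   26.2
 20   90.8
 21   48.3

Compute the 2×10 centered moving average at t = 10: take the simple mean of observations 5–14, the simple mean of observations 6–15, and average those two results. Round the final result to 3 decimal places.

Sum over 5–14: 103.4 + 95.4 + 230.3 + 80.8 + 79.9 + 221.5 + 232.5 + 98.5 + 197.7 + 94.6 = 1434.6
Sum over 6–15: 95.4 + 230.3 + 80.8 + 79.9 + 221.5 + 232.5 + 98.5 + 197.7 + 94.6 + 127.6 = 1458.8
CMA at t=10 = (1434.6 + 1458.8) / (2·10) = 2893.4 / 20 = 144.670

144.670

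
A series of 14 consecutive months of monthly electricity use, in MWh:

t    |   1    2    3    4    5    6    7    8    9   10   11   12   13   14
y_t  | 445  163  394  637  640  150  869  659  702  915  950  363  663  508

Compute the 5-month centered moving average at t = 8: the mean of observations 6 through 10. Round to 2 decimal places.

659.00

Sum of periods 6–10: 150 + 869 + 659 + 702 + 915 = 3295
Divide by 5: 3295 / 5 = 659.00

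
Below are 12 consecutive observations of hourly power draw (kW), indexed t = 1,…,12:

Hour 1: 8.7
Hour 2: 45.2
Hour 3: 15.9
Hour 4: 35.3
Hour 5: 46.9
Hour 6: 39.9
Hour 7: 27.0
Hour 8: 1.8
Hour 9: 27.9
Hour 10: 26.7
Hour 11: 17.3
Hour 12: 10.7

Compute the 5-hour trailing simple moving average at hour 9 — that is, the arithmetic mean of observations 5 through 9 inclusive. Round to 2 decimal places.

28.70

Sum of periods 5–9: 46.9 + 39.9 + 27.0 + 1.8 + 27.9 = 143.5
Divide by 5: 143.5 / 5 = 28.70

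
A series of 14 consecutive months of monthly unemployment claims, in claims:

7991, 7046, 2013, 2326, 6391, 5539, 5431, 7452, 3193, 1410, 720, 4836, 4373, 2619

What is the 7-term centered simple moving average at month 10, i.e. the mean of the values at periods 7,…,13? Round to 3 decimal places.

3916.429

Sum of periods 7–13: 5431 + 7452 + 3193 + 1410 + 720 + 4836 + 4373 = 27415
Divide by 7: 27415 / 7 = 3916.429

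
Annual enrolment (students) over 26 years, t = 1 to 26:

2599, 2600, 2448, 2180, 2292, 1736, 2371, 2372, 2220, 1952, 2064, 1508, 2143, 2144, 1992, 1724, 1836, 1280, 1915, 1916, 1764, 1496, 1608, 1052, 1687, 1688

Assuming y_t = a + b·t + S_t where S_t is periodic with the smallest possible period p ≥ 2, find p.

6

First differences y_{t+1} − y_t: 1, -152, -268, 112, -556, 635, 1, -152, -268, 112, -556, 635, 1, -152, …
The difference pattern repeats every 6 terms and not for any smaller step, so p = 6.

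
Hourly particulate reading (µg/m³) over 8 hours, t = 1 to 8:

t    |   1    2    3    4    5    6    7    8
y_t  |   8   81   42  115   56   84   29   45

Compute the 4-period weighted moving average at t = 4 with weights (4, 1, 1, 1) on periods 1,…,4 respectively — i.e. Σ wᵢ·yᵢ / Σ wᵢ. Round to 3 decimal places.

Weighted sum: 4·8 + 1·81 + 1·42 + 1·115 = 32 + 81 + 42 + 115 = 270
Weight total: 4 + 1 + 1 + 1 = 7
WMA = 270 / 7 = 38.571

38.571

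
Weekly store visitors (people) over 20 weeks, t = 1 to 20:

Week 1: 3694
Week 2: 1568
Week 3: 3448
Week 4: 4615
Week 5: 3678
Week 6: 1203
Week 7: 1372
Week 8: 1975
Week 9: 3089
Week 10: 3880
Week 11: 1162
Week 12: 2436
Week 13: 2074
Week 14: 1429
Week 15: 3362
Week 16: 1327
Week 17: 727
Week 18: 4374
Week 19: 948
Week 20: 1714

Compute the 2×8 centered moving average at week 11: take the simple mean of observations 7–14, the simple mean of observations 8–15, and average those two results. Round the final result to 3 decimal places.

Sum over 7–14: 1372 + 1975 + 3089 + 3880 + 1162 + 2436 + 2074 + 1429 = 17417
Sum over 8–15: 1975 + 3089 + 3880 + 1162 + 2436 + 2074 + 1429 + 3362 = 19407
CMA at t=11 = (17417 + 19407) / (2·8) = 36824 / 16 = 2301.500

2301.500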